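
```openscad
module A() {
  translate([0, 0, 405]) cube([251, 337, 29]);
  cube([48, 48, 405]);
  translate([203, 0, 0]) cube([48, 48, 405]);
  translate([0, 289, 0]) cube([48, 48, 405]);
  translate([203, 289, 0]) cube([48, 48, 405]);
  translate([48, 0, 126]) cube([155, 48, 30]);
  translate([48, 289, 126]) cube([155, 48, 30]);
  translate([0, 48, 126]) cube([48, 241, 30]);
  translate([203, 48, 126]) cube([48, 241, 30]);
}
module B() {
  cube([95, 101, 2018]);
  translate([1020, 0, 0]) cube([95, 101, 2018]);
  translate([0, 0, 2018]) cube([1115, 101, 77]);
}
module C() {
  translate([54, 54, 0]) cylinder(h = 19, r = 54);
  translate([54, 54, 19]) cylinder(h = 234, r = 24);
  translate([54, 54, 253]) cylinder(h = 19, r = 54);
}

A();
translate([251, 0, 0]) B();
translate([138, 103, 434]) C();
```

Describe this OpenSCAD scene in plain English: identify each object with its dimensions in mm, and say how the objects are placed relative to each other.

A is a simple wooden stool: a rectangular seat 251 mm (x) by 337 mm (y), 29 mm thick, top face at z = 434 mm, on four square legs, each 48×48 mm in cross-section. The legs rest on z = 0, each flush with a corner of the seat. Four stretchers, 48 mm wide and 30 mm tall, connect adjacent legs with their undersides at z = 126 mm, each running between the inner faces of the legs it joins and aligned with the legs' outer faces on the other axis.

B is a door frame. The clear opening is 925 mm wide and 2018 mm high. Two 95 mm wide jambs, 101 mm deep, stand either side of the opening from the floor to the top of the opening. A 77 mm thick head sits across the top of both jambs, spanning the full outside width of the frame.

C is a spool: two coaxial disc flanges of radius 54 mm and thickness 19 mm, joined by a core cylinder of radius 24 mm and height 234 mm. The lower flange rests on z = 0 and the three cylinders share a vertical axis.

The door frame is against the stool's +x side, with their −y faces flush. The spool is on top of the stool.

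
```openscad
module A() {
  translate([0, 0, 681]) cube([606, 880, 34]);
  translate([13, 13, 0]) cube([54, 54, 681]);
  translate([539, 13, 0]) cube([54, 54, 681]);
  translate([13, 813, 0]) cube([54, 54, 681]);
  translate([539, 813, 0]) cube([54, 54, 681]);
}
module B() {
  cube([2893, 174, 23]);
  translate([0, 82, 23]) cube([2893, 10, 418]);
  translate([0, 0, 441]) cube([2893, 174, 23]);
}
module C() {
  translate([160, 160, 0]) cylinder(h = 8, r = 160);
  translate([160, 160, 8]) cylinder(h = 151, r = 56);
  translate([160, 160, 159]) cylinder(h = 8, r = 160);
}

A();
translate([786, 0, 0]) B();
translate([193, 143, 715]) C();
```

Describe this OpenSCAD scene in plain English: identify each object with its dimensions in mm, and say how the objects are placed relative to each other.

A is a rectangular dining table. The top is 606×880×34 mm with its upper surface at z = 715 mm. It stands on four 54×54 mm square legs, each inset 13 mm from the nearest pair of top edges, running from the floor to the underside of the top.

B is an I-beam lying along x, 2893 mm long. Overall section height 464 mm. Two flanges 174 mm wide (y) and 23 mm thick, one on the floor and one at the top; a web 10 mm thick runs between them, centred on the flange width.

C is a spool: two coaxial disc flanges of radius 160 mm and thickness 8 mm, joined by a core cylinder of radius 56 mm and height 151 mm. The lower flange rests on z = 0 and the three cylinders share a vertical axis.

The I-beam is on the floor beside the table on its +x side. The spool is on top of the table.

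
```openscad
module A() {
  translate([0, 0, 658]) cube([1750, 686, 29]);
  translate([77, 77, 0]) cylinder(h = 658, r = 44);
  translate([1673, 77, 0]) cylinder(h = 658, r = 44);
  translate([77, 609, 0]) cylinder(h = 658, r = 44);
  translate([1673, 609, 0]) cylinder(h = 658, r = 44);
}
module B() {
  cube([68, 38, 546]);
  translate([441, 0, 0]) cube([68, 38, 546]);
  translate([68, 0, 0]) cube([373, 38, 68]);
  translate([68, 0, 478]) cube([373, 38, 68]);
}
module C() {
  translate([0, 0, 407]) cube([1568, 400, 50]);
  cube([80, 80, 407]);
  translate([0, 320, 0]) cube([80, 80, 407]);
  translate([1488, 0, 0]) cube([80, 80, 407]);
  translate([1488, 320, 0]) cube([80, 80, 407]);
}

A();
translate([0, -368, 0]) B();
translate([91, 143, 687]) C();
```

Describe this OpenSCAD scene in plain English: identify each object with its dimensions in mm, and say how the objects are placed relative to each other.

A is a rectangular dining table. The top is 1750×686×29 mm with its upper surface at z = 687 mm. It stands on four round legs of 88 mm diameter, each leg's bounding box inset 33 mm from the nearest pair of top edges, running from the floor to the underside of the top.

B is a rectangular picture frame lying in the x–z plane (depth along y). The opening is 373 mm wide (x) by 410 mm tall (z), surrounded by a border 68 mm wide on all four sides. The frame is 38 mm deep and is made of two full-height vertical stiles with two horizontal rails fitted between them.

C is a long wooden bench with a 1568 mm (x) × 400 mm (y) seat, 50 mm thick, its top surface 457 mm above the floor. Four 80 mm square legs at the seat corners, flush with the edges, run from z = 0 to the seat underside.

The picture frame is on the floor beside the table on its −y side. The bench is on top of the table, centred.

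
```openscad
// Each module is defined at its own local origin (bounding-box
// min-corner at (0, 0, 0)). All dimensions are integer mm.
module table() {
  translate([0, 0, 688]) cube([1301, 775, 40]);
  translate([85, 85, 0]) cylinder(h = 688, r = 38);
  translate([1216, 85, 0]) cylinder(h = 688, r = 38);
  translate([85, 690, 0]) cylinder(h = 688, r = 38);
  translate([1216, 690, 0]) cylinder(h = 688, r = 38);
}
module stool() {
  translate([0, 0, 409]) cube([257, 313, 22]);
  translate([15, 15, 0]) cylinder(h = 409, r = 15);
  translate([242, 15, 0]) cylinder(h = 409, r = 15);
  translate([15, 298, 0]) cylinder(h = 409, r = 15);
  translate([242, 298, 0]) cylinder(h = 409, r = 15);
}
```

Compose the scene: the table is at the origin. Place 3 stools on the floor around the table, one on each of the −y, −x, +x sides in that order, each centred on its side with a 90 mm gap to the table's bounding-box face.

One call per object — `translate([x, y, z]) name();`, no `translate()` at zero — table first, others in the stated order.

table();
translate([522, -403, 0]) stool();
translate([-347, 231, 0]) stool();
translate([1391, 231, 0]) stool();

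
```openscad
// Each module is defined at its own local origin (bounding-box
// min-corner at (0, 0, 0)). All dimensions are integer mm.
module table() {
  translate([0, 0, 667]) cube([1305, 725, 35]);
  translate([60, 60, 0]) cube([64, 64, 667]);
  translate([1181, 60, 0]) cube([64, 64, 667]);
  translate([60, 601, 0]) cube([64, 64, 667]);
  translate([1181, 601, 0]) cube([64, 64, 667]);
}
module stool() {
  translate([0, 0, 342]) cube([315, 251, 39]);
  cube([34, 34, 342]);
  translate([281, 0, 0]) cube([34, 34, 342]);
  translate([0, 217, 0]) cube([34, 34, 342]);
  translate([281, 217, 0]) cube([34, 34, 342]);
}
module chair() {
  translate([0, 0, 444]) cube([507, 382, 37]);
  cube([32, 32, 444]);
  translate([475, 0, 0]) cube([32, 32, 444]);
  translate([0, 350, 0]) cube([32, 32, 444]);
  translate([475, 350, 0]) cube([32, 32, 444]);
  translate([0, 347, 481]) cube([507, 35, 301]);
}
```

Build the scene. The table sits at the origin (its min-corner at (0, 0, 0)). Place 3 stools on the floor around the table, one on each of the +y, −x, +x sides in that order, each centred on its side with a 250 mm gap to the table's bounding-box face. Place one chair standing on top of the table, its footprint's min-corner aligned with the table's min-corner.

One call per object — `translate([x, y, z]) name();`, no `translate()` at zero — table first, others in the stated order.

table();
translate([495, 975, 0]) stool();
translate([-565, 237, 0]) stool();
translate([1555, 237, 0]) stool();
translate([0, 0, 702]) chair();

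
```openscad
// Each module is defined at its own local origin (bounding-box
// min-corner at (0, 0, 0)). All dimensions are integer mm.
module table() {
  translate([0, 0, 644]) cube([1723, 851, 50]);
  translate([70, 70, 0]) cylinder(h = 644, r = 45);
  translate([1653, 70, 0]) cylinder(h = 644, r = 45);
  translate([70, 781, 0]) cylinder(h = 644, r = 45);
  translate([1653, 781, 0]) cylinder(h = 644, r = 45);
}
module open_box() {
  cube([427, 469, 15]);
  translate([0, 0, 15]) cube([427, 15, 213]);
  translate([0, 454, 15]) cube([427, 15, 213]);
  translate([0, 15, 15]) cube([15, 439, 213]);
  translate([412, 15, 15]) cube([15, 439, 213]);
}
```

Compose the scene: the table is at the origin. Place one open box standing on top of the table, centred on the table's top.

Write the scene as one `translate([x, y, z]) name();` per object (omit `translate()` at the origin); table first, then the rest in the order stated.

table();
translate([648, 191, 694]) open_box();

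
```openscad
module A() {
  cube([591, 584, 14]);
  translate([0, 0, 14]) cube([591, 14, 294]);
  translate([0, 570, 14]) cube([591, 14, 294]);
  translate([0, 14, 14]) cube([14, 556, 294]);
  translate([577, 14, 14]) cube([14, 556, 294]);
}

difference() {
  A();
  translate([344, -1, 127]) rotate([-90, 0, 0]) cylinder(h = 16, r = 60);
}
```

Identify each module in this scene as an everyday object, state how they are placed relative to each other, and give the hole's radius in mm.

The subtracted cylinder has r = 60 mm.

A is an open box. The open box has a circular hole through its front wall. The hole's radius is 60 mm.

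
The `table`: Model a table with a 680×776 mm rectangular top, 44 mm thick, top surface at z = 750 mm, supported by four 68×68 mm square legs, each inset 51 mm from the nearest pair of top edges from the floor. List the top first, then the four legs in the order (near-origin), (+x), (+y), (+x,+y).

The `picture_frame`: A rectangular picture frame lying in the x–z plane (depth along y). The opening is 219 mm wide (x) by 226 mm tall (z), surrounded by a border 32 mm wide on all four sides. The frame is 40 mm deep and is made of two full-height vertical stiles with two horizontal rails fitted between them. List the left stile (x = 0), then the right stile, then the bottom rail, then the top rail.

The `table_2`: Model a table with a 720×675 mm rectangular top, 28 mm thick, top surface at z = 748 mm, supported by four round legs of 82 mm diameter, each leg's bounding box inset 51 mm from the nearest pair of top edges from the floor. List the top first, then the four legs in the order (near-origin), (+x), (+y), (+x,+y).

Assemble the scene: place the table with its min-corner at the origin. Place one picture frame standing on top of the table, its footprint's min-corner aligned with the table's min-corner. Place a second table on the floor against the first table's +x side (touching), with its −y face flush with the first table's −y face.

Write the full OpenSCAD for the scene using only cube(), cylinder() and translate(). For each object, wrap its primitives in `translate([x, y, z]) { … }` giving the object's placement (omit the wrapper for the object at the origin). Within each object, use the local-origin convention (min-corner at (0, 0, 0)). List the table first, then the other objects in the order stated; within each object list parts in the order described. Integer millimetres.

translate([0, 0, 706]) cube([680, 776, 44]);
translate([51, 51, 0]) cube([68, 68, 706]);
translate([561, 51, 0]) cube([68, 68, 706]);
translate([51, 657, 0]) cube([68, 68, 706]);
translate([561, 657, 0]) cube([68, 68, 706]);
translate([0, 0, 750]) {
  cube([32, 40, 290]);
  translate([251, 0, 0]) cube([32, 40, 290]);
  translate([32, 0, 0]) cube([219, 40, 32]);
  translate([32, 0, 258]) cube([219, 40, 32]);
}
translate([680, 0, 0]) {
  translate([0, 0, 720]) cube([720, 675, 28]);
  translate([92, 92, 0]) cylinder(h = 720, r = 41);
  translate([628, 92, 0]) cylinder(h = 720, r = 41);
  translate([92, 583, 0]) cylinder(h = 720, r = 41);
  translate([628, 583, 0]) cylinder(h = 720, r = 41);
}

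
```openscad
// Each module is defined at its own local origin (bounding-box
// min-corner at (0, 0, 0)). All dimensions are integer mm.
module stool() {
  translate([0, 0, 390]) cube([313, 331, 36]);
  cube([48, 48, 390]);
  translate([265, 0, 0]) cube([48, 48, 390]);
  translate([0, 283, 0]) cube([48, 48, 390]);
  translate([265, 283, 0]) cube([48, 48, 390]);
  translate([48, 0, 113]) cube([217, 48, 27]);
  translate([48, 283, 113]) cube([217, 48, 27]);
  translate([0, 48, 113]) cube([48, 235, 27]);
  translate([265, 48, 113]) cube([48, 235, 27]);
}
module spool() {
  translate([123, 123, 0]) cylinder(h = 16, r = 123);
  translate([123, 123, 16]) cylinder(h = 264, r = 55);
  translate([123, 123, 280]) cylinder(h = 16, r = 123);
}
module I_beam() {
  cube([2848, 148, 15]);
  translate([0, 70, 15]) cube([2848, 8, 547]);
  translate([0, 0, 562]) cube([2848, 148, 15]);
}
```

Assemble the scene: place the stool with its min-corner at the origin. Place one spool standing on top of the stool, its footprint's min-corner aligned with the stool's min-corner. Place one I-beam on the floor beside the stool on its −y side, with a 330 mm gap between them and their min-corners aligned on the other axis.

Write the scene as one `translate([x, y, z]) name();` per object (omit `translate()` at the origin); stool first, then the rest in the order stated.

stool();
translate([0, 0, 426]) spool();
translate([0, -478, 0]) I_beam();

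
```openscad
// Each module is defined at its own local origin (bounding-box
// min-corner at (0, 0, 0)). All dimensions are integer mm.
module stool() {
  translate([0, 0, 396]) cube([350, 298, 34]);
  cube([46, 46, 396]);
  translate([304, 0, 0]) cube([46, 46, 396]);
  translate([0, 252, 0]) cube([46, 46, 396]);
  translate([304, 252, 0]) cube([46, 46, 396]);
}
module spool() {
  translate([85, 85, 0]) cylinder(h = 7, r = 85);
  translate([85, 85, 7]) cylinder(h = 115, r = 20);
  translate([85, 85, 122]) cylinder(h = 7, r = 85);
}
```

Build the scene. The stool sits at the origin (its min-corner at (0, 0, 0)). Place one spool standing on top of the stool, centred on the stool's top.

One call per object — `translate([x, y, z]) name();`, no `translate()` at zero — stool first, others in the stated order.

stool();
translate([90, 64, 430]) spool();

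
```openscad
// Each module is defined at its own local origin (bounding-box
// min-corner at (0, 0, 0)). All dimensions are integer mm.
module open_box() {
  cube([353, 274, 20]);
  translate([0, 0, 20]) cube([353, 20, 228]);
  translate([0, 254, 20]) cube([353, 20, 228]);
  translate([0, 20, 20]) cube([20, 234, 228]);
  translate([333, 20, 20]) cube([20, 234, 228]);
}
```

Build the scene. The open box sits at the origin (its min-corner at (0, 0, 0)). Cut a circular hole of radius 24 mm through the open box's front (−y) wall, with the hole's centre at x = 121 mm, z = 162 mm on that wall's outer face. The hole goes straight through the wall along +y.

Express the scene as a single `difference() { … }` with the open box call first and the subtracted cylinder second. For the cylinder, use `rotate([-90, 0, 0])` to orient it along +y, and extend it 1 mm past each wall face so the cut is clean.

difference() {
  open_box();
  translate([121, -1, 162]) rotate([-90, 0, 0]) cylinder(h = 22, r = 24);
}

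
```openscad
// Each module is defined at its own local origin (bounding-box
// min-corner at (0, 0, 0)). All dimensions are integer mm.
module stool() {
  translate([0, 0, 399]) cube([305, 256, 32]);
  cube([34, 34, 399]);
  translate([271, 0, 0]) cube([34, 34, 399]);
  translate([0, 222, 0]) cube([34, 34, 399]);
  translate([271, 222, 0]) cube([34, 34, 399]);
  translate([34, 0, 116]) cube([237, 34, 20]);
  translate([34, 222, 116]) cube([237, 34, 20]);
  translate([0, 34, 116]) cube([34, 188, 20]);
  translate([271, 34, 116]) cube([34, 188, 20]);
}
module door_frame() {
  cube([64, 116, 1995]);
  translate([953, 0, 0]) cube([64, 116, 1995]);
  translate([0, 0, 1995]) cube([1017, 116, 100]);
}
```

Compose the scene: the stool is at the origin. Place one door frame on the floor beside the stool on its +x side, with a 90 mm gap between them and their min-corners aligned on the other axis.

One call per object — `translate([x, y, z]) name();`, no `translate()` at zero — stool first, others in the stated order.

stool();
translate([395, 0, 0]) door_frame();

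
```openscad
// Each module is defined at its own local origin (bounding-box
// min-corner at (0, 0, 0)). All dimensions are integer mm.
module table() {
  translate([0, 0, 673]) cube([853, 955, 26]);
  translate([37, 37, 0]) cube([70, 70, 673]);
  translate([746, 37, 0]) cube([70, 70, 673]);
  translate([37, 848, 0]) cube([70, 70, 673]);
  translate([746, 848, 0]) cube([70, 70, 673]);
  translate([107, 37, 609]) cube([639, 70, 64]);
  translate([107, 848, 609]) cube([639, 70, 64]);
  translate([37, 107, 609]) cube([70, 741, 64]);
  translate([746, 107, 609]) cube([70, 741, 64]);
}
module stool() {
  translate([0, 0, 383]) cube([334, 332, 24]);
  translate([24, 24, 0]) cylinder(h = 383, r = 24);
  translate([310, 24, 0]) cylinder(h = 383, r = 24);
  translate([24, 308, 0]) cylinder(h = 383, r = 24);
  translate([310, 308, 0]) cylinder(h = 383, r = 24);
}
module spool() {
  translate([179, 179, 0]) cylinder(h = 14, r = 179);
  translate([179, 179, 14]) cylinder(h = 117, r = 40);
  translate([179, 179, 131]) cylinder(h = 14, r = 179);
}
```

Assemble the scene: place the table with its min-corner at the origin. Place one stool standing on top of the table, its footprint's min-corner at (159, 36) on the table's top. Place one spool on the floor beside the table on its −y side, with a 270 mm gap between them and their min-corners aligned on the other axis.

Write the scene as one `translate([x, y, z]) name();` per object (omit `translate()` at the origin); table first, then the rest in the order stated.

table();
translate([159, 36, 699]) stool();
translate([0, -628, 0]) spool();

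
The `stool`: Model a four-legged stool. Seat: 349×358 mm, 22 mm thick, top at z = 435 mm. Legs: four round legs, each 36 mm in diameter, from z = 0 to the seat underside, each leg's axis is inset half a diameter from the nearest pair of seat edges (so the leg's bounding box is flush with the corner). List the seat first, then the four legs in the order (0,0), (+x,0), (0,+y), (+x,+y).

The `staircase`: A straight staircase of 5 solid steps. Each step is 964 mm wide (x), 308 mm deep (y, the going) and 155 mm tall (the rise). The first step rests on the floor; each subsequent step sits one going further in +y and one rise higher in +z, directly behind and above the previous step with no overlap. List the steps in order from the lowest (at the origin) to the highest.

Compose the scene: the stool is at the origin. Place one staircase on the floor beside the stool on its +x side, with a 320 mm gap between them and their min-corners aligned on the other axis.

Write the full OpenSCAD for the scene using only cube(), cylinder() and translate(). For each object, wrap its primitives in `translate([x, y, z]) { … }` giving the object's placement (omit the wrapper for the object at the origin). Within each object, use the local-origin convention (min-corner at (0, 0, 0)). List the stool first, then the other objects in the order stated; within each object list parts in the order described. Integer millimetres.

translate([0, 0, 413]) cube([349, 358, 22]);
translate([18, 18, 0]) cylinder(h = 413, r = 18);
translate([331, 18, 0]) cylinder(h = 413, r = 18);
translate([18, 340, 0]) cylinder(h = 413, r = 18);
translate([331, 340, 0]) cylinder(h = 413, r = 18);
translate([669, 0, 0]) {
  cube([964, 308, 155]);
  translate([0, 308, 155]) cube([964, 308, 155]);
  translate([0, 616, 310]) cube([964, 308, 155]);
  translate([0, 924, 465]) cube([964, 308, 155]);
  translate([0, 1232, 620]) cube([964, 308, 155]);
}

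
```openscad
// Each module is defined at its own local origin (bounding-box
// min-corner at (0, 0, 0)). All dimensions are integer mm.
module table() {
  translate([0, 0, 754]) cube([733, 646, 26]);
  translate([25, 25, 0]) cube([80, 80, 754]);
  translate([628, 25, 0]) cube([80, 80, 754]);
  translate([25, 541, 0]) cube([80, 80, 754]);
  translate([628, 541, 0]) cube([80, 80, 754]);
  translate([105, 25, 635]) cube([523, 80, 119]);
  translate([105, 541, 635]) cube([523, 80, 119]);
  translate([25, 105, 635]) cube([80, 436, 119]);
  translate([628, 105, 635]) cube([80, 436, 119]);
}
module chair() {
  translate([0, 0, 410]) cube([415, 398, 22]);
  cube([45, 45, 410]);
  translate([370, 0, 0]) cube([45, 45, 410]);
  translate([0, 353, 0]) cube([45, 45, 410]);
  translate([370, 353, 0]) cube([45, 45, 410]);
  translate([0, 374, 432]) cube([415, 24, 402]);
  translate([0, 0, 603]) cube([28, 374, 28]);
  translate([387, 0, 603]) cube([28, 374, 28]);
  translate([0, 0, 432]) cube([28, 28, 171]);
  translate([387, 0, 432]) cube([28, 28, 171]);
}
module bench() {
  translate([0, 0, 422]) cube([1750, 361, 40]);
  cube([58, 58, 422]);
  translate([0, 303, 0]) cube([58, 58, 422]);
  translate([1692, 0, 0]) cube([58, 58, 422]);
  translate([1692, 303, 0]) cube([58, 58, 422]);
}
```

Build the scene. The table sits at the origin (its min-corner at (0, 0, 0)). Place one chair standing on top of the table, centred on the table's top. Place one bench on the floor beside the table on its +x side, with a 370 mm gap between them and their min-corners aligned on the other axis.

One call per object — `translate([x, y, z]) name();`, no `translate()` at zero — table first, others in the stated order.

table();
translate([159, 124, 780]) chair();
translate([1103, 0, 0]) bench();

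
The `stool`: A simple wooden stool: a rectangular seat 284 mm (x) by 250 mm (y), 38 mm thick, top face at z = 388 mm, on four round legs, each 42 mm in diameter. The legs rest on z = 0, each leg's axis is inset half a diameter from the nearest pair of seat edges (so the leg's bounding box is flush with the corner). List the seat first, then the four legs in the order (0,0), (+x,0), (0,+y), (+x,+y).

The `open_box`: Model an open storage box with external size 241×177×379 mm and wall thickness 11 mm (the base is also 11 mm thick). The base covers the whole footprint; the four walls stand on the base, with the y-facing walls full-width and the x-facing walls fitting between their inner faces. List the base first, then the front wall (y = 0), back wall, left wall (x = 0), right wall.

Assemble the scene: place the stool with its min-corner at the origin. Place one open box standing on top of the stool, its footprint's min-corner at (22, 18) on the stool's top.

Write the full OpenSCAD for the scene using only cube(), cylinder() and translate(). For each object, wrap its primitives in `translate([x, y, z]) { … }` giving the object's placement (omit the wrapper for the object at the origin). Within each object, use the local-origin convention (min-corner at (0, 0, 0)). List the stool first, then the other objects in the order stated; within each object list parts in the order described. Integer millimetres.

translate([0, 0, 350]) cube([284, 250, 38]);
translate([21, 21, 0]) cylinder(h = 350, r = 21);
translate([263, 21, 0]) cylinder(h = 350, r = 21);
translate([21, 229, 0]) cylinder(h = 350, r = 21);
translate([263, 229, 0]) cylinder(h = 350, r = 21);
translate([22, 18, 388]) {
  cube([241, 177, 11]);
  translate([0, 0, 11]) cube([241, 11, 368]);
  translate([0, 166, 11]) cube([241, 11, 368]);
  translate([0, 11, 11]) cube([11, 155, 368]);
  translate([230, 11, 11]) cube([11, 155, 368]);
}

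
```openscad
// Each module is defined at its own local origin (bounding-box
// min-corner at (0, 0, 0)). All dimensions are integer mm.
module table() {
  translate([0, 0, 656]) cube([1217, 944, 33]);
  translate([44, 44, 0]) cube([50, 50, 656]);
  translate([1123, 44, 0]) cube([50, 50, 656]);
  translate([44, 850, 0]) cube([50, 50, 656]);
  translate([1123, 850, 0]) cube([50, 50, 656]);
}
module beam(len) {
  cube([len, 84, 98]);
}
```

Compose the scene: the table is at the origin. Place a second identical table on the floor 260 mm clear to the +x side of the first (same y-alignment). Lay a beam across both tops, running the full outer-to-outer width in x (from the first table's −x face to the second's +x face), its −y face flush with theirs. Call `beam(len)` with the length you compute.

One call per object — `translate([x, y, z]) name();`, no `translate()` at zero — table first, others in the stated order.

table();
translate([1477, 0, 0]) table();
translate([0, 0, 689]) beam(2694);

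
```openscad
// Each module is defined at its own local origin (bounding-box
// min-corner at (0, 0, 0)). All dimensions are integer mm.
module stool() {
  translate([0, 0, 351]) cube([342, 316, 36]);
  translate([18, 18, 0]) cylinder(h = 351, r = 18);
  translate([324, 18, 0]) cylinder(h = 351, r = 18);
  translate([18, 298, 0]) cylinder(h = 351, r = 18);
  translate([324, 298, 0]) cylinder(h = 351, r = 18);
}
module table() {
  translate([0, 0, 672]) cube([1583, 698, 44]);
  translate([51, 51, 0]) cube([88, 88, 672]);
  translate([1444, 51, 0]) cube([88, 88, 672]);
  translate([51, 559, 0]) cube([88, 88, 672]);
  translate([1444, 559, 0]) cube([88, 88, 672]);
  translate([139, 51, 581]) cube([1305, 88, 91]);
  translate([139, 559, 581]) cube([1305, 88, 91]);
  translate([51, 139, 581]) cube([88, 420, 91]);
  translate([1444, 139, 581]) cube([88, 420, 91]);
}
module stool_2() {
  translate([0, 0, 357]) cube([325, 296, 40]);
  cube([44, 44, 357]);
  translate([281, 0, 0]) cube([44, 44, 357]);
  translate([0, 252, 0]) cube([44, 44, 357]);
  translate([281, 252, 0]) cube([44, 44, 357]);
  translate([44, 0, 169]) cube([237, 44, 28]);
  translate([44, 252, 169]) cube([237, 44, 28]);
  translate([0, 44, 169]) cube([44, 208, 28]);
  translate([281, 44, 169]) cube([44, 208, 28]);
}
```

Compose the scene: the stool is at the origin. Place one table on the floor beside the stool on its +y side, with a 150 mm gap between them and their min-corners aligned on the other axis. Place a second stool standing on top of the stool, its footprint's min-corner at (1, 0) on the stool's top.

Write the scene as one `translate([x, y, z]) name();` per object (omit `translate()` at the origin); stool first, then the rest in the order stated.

stool();
translate([0, 466, 0]) table();
translate([1, 0, 387]) stool_2();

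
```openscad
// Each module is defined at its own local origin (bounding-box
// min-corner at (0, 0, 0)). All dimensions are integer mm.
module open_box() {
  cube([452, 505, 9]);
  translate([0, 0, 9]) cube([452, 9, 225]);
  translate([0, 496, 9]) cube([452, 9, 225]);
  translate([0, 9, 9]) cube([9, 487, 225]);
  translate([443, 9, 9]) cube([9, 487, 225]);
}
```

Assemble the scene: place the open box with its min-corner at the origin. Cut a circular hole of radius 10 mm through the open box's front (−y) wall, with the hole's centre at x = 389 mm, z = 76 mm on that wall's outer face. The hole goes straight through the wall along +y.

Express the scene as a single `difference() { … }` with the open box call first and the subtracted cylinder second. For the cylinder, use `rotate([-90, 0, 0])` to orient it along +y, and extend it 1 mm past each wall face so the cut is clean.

difference() {
  open_box();
  translate([389, -1, 76]) rotate([-90, 0, 0]) cylinder(h = 11, r = 10);
}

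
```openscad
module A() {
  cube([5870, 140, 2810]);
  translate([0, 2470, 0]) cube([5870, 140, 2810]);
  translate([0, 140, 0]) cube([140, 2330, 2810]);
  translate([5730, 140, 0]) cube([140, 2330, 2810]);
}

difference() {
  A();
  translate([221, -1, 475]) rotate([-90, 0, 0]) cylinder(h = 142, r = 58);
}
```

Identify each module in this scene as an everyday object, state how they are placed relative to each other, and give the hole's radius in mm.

A is a house frame. The house frame has a circular hole through its front wall. The hole's radius is 58 mm.

The subtracted cylinder has r = 58 mm.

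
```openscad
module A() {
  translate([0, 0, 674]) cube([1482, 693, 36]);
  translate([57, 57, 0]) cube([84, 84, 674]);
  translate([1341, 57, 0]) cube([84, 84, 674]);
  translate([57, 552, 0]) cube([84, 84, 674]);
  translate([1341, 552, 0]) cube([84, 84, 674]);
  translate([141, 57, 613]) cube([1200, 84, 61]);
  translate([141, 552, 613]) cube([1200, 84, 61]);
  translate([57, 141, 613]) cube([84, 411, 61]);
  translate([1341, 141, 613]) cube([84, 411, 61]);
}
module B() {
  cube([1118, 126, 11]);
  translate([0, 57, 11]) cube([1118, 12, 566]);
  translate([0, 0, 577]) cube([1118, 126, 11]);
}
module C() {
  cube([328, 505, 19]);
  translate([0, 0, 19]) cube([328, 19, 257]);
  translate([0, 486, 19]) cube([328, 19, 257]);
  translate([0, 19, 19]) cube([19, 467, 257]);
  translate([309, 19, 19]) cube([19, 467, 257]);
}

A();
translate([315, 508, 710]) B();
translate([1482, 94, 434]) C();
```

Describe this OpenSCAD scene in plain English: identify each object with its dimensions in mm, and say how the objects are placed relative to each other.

A is a table: top 1482 mm (x) × 693 mm (y), 36 mm thick, upper face at z = 710 mm, on four 84×84 mm square legs, each inset 57 mm from the nearest pair of top edges, running from z = 0 to the bottom of the top. Four apron rails, 84 mm thick and 61 mm tall, run between adjacent legs with their top edges flush with the underside of the top and their outer faces flush with the legs' outer faces.

B is an I-beam lying along x, 1118 mm long. Overall section height 588 mm. Two flanges 126 mm wide (y) and 11 mm thick, one on the floor and one at the top; a web 12 mm thick runs between them, centred on the flange width.

C is an open storage box with external size 328×505×276 mm and wall thickness 19 mm (the base is also 19 mm thick). The base covers the whole footprint; the four walls stand on the base, with the y-facing walls full-width and the x-facing walls fitting between their inner faces.

The I-beam is on top of the table. The open box is beside the table with their tops flush at z = 710.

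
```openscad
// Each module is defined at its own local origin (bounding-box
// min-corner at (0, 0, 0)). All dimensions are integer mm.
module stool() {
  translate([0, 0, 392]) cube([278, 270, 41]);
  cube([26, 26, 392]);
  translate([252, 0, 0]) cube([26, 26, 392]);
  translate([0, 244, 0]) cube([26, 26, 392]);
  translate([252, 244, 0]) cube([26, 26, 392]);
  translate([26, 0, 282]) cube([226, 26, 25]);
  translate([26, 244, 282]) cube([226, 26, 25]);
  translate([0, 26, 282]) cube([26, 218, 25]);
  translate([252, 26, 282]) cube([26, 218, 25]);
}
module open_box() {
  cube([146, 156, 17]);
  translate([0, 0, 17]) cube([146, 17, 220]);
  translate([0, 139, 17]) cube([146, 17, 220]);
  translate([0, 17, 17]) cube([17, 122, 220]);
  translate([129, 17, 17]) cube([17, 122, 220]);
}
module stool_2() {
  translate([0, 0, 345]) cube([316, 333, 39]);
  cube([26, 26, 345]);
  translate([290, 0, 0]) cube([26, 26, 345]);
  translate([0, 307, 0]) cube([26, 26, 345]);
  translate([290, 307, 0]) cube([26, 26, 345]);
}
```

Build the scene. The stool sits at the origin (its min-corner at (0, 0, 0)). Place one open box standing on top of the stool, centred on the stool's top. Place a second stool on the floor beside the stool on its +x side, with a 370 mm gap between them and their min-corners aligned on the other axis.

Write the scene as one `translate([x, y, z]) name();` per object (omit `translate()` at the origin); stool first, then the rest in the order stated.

stool();
translate([66, 57, 433]) open_box();
translate([648, 0, 0]) stool_2();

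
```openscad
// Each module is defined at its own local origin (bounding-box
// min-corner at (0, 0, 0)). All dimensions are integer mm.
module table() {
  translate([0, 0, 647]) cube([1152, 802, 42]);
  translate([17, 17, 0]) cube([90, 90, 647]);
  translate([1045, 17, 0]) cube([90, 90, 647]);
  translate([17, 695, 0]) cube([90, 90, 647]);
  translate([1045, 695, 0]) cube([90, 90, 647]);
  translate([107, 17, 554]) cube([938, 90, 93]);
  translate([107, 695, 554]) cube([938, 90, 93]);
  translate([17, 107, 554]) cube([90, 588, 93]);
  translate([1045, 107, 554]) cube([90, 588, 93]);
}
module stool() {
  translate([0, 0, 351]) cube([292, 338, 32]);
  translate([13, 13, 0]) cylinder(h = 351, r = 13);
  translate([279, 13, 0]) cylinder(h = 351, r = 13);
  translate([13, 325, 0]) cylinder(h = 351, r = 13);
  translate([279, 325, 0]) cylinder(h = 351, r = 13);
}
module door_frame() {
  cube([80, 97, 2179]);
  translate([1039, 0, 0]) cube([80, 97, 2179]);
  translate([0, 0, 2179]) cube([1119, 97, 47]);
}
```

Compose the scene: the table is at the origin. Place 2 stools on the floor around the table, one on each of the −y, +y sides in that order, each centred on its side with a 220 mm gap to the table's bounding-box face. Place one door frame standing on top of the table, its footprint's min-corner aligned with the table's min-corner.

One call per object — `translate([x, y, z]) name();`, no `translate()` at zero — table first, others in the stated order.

table();
translate([430, -558, 0]) stool();
translate([430, 1022, 0]) stool();
translate([0, 0, 689]) door_frame();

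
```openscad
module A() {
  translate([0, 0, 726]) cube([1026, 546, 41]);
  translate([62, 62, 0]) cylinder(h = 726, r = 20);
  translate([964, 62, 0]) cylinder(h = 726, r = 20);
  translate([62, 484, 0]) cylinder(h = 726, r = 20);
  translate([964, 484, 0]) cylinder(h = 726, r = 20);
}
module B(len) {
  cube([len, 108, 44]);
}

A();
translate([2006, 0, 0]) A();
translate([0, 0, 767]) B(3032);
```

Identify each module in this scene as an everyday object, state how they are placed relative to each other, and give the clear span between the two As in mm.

Second table starts at x = 2006; first ends at x = 1026; clear span = 2006 − 1026 = 980 mm.

A is a table. B is a beam. A beam spans the tops of two tables. The clear span between the two tables is 980 mm.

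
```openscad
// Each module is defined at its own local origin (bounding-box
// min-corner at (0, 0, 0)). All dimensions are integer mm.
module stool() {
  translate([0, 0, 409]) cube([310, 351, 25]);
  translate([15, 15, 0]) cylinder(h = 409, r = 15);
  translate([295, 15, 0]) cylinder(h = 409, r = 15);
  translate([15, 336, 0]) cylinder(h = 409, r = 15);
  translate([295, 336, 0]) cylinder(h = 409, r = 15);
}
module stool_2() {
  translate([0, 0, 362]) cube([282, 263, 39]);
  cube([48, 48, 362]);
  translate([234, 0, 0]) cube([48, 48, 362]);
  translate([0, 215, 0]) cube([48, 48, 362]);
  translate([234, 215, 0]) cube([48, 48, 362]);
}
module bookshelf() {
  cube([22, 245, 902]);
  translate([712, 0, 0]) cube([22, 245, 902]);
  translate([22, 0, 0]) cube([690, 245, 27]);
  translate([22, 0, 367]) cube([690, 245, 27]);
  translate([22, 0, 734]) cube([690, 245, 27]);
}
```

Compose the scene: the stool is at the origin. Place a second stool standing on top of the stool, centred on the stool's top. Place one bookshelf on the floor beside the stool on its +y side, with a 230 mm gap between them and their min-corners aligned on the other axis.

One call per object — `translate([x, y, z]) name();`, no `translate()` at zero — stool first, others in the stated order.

stool();
translate([14, 44, 434]) stool_2();
translate([0, 581, 0]) bookshelf();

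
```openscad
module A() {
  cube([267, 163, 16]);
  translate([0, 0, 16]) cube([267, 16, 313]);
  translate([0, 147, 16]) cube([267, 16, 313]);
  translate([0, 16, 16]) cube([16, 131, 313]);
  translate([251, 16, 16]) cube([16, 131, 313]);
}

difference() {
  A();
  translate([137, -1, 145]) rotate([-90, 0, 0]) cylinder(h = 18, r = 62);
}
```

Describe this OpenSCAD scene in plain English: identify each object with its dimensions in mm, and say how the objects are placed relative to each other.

A is an open-topped rectangular box: outside dimensions 267×163×329 mm, with a uniform wall and base thickness of 16 mm. The base is a full 267×163 slab on the floor; four walls sit on top of the base. The front and back walls (the −y and +y sides) span the full width; the two side walls fit between them.

The open box has a circular hole of radius 62 mm through its front wall, centred at (x = 137, z = 145).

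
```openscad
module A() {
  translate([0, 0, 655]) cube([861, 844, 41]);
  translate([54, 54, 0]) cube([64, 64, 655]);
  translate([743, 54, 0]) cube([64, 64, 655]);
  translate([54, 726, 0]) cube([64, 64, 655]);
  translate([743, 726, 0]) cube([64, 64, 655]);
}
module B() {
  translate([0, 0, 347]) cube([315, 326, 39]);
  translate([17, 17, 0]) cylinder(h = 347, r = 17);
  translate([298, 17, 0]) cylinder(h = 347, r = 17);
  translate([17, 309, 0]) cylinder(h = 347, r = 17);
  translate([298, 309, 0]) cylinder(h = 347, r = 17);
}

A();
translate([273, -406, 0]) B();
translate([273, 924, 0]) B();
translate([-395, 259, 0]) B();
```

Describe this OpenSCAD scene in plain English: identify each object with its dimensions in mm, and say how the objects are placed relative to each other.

A is a rectangular dining table. The top is 861×844×41 mm with its upper surface at z = 696 mm. It stands on four 64×64 mm square legs, each inset 54 mm from the nearest pair of top edges, running from the floor to the underside of the top.

B is a four-legged stool. The seat is a 315×326×39 mm slab whose top surface is at z = 386 mm; four round legs, each 34 mm in diameter, run from the floor (z = 0) to the underside of the seat, each leg's axis is inset half a diameter from the nearest pair of seat edges (so the leg's bounding box is flush with the corner).

Three stools sit around the table at the −y, +y, −x sides.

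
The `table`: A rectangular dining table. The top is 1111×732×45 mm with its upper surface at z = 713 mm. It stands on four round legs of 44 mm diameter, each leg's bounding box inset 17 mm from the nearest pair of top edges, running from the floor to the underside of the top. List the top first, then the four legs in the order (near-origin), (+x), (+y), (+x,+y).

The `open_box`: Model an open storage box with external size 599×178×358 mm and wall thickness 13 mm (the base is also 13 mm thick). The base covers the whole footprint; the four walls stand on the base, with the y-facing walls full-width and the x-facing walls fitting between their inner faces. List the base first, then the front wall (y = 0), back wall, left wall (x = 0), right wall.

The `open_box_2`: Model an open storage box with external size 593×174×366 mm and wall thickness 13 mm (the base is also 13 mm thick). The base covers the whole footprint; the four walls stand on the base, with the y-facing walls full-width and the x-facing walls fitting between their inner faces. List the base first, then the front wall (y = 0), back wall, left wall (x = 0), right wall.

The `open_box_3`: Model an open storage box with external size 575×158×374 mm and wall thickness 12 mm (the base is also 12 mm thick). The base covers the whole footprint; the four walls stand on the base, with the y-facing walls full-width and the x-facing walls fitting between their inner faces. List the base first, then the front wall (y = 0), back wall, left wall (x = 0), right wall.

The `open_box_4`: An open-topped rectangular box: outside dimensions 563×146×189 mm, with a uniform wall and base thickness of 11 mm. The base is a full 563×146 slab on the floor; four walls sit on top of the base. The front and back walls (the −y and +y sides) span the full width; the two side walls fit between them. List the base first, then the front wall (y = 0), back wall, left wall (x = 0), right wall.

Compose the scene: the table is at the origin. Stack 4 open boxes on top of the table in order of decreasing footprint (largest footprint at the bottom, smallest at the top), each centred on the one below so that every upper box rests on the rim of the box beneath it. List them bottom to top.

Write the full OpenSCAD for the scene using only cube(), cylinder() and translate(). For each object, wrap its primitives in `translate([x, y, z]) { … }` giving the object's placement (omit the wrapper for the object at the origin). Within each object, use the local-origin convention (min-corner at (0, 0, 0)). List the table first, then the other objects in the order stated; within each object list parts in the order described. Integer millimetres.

translate([0, 0, 668]) cube([1111, 732, 45]);
translate([39, 39, 0]) cylinder(h = 668, r = 22);
translate([1072, 39, 0]) cylinder(h = 668, r = 22);
translate([39, 693, 0]) cylinder(h = 668, r = 22);
translate([1072, 693, 0]) cylinder(h = 668, r = 22);
translate([256, 277, 713]) {
  cube([599, 178, 13]);
  translate([0, 0, 13]) cube([599, 13, 345]);
  translate([0, 165, 13]) cube([599, 13, 345]);
  translate([0, 13, 13]) cube([13, 152, 345]);
  translate([586, 13, 13]) cube([13, 152, 345]);
}
translate([259, 279, 1071]) {
  cube([593, 174, 13]);
  translate([0, 0, 13]) cube([593, 13, 353]);
  translate([0, 161, 13]) cube([593, 13, 353]);
  translate([0, 13, 13]) cube([13, 148, 353]);
  translate([580, 13, 13]) cube([13, 148, 353]);
}
translate([268, 287, 1437]) {
  cube([575, 158, 12]);
  translate([0, 0, 12]) cube([575, 12, 362]);
  translate([0, 146, 12]) cube([575, 12, 362]);
  translate([0, 12, 12]) cube([12, 134, 362]);
  translate([563, 12, 12]) cube([12, 134, 362]);
}
translate([274, 293, 1811]) {
  cube([563, 146, 11]);
  translate([0, 0, 11]) cube([563, 11, 178]);
  translate([0, 135, 11]) cube([563, 11, 178]);
  translate([0, 11, 11]) cube([11, 124, 178]);
  translate([552, 11, 11]) cube([11, 124, 178]);
}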